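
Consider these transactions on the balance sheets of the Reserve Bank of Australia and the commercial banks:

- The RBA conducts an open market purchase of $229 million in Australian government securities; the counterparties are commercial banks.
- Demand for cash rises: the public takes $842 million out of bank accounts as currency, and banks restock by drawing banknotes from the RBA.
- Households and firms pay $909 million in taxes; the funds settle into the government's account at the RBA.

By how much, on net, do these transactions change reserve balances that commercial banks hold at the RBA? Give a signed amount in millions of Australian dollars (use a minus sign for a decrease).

RBA balance sheet:
  Assets:      Securities +$229M
  Liabilities: Bank reserves −$1522M, Currency in circulation +$842M, Government deposits +$909M
Commercial banking system:
  Assets:      Reserves at CB −$1522M, Securities −$229M
  Liabilities: Checkable deposits −$1751M
So the change in reserve balances that commercial banks hold at the RBA is -$1522 million.

-$1522 million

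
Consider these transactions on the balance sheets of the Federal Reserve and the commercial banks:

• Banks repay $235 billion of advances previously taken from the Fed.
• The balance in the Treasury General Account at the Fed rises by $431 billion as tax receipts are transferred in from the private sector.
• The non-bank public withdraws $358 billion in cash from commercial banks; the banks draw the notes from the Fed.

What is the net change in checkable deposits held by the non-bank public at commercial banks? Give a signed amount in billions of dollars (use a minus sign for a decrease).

-$789 billion

Fed balance sheet:
  Assets:      Loans to banks −$235B
  Liabilities: Bank reserves −$1024B, Currency in circulation +$358B, Government deposits +$431B
Commercial banking system:
  Assets:      Reserves at CB −$1024B
  Liabilities: Checkable deposits −$789B, Borrowings from CB −$235B
So the change in checkable deposits held by the non-bank public at commercial banks is -$789 billion.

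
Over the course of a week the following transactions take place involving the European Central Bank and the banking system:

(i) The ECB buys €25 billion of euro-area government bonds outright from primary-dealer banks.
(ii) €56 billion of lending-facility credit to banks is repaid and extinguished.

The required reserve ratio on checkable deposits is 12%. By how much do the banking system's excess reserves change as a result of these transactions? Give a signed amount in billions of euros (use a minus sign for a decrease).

-€31 billion

OMO purchase (from banks) €25 billion: reserves +€25B, deposits 0.
Discount-window repayment €56 billion: reserves −€56B, deposits 0.
Totals: Δreserves = −€31B, Δdeposits = 0.
Δrequired reserves = 12% × 0 = 0.
Δexcess reserves = Δreserves − Δrequired = −€31B − (0) = -€31 billion.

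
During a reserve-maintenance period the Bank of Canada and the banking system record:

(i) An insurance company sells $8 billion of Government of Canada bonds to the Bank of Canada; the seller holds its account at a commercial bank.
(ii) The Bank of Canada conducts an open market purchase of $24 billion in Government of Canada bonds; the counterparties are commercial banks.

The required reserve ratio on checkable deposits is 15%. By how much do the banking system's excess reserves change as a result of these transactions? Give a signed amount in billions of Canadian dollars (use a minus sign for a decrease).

Asset purchase (from non-banks) $8 billion: reserves +$8B, deposits +$8B.
OMO purchase (from banks) $24 billion: reserves +$24B, deposits 0.
Totals: Δreserves = +$32B, Δdeposits = +$8B.
Δrequired reserves = 15% × +$8B = +$1.2B.
Δexcess reserves = Δreserves − Δrequired = +$32B − (+$1.2B) = +$30.8 billion.

+$30.8 billion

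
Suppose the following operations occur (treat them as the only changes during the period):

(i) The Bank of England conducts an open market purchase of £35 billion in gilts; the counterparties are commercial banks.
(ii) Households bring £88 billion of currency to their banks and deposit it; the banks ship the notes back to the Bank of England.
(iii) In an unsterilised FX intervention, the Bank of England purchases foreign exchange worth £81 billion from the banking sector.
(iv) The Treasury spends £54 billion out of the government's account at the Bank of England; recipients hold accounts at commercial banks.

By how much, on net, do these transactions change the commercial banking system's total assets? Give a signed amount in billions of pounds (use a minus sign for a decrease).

Bank of England balance sheet:
  Assets:      Securities +£35B, Foreign assets +£81B
  Liabilities: Bank reserves +£258B, Currency in circulation −£88B, Government deposits −£54B
Commercial banking system:
  Assets:      Reserves at CB +£258B, Securities −£35B, Foreign assets −£81B
  Liabilities: Checkable deposits +£142B
Change in total bank assets = +£142 billion.

+£142 billion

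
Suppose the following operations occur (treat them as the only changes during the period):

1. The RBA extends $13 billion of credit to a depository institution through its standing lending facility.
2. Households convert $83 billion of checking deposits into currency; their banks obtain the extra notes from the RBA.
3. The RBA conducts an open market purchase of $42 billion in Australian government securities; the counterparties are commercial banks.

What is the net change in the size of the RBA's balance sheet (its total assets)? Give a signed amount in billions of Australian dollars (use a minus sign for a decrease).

+$55 billion

Discount-window loan $13 billion: an RBA asset is acquired → +$13B.
Currency withdrawal $83 billion: only the composition of liabilities changes → 0.
OMO purchase (from banks) $42 billion: an RBA asset is acquired → +$42B.
Net: 13 + 0 + 42 = +$55 billion.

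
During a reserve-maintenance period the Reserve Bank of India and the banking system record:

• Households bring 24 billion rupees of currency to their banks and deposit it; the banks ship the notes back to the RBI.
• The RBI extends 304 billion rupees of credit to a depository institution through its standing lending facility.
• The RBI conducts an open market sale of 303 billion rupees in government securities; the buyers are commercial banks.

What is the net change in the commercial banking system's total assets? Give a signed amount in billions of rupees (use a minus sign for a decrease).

RBI balance sheet:
  Assets:      Securities −303B, Loans to banks +304B
  Liabilities: Bank reserves +25B, Currency in circulation −24B
Commercial banking system:
  Assets:      Reserves at CB +25B, Securities +303B
  Liabilities: Checkable deposits +24B, Borrowings from CB +304B
Change in total bank assets = +328 billion.

+328 billion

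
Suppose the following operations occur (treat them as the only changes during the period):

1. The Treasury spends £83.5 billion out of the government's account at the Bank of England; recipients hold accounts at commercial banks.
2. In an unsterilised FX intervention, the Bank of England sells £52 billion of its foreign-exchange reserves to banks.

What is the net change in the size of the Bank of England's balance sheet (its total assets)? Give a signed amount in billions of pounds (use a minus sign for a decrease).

Bank of England balance sheet:
  Assets:      Foreign assets −£52B
  Liabilities: Bank reserves +£31.5B, Government deposits −£83.5B
Change in total Bank of England assets = -£52 billion.

-£52 billion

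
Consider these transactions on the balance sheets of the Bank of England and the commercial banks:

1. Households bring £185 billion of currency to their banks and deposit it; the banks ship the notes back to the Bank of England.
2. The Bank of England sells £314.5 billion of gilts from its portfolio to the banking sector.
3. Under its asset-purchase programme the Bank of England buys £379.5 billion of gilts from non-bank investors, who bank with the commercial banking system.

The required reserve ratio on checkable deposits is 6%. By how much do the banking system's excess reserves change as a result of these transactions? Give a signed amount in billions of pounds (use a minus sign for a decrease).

+£216.13 billion

Currency deposit £185 billion: reserves +£185B, deposits +£185B.
OMO sale (to banks) £314.5 billion: reserves −£314.5B, deposits 0.
Asset purchase (from non-banks) £379.5 billion: reserves +£379.5B, deposits +£379.5B.
Totals: Δreserves = +£250B, Δdeposits = +£564.5B.
Δrequired reserves = 6% × +£564.5B = +£33.87B.
Δexcess reserves = Δreserves − Δrequired = +£250B − (+£33.87B) = +£216.13 billion.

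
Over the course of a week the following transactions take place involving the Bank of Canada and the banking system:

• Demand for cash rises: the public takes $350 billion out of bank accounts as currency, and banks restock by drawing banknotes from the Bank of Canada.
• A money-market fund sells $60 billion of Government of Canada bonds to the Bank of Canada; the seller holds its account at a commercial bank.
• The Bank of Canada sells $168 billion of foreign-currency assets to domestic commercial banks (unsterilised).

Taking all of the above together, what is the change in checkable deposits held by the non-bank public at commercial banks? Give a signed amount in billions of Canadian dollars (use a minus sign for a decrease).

-$290 billion

Bank of Canada balance sheet:
  Assets:      Securities +$60B, Foreign assets −$168B
  Liabilities: Bank reserves −$458B, Currency in circulation +$350B
Commercial banking system:
  Assets:      Reserves at CB −$458B, Foreign assets +$168B
  Liabilities: Checkable deposits −$290B
So the change in checkable deposits held by the non-bank public at commercial banks is -$290 billion.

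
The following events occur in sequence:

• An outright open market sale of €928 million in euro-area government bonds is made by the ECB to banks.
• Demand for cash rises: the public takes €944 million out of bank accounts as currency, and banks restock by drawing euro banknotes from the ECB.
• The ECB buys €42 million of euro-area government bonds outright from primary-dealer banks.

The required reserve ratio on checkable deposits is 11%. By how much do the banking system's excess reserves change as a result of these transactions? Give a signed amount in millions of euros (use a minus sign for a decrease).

OMO sale (to banks) €928 million: reserves −€928M, deposits 0.
Currency withdrawal €944 million: reserves −€944M, deposits −€944M.
OMO purchase (from banks) €42 million: reserves +€42M, deposits 0.
Totals: Δreserves = −€1830M, Δdeposits = −€944M.
Δrequired reserves = 11% × −€944M = −€103.84M.
Δexcess reserves = Δreserves − Δrequired = −€1830M − (−€103.84M) = -€1726.16 million.

-€1726.16 million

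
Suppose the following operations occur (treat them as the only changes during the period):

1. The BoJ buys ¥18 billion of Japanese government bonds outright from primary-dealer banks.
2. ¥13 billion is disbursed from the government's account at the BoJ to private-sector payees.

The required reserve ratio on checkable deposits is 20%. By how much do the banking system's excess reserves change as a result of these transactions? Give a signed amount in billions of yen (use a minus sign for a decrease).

OMO purchase (from banks) ¥18 billion: reserves +¥18B, deposits 0.
Government spending ¥13 billion: reserves +¥13B, deposits +¥13B.
Totals: Δreserves = +¥31B, Δdeposits = +¥13B.
Δrequired reserves = 20% × +¥13B = +¥2.6B.
Δexcess reserves = Δreserves − Δrequired = +¥31B − (+¥2.6B) = +¥28.4 billion.

+¥28.4 billion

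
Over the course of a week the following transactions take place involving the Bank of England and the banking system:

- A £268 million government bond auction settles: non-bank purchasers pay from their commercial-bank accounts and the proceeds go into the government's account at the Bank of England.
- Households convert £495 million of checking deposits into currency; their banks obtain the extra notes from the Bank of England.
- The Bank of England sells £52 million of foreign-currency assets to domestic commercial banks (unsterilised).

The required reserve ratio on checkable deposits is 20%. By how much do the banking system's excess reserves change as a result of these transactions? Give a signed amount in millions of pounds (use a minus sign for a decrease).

Government account inflow £268 million: reserves −£268M, deposits −£268M.
Currency withdrawal £495 million: reserves −£495M, deposits −£495M.
FX sale £52 million: reserves −£52M, deposits 0.
Totals: Δreserves = −£815M, Δdeposits = −£763M.
Δrequired reserves = 20% × −£763M = −£152.6M.
Δexcess reserves = Δreserves − Δrequired = −£815M − (−£152.6M) = -£662.4 million.

-£662.4 million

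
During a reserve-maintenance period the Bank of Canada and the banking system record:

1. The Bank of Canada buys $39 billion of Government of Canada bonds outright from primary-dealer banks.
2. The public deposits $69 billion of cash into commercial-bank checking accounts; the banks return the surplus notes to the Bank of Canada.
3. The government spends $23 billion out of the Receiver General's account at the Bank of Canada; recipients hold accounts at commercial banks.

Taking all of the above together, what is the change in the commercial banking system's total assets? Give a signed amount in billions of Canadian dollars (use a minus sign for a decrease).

Bank of Canada balance sheet:
  Assets:      Securities +$39B
  Liabilities: Bank reserves +$131B, Currency in circulation −$69B, Government deposits −$23B
Commercial banking system:
  Assets:      Reserves at CB +$131B, Securities −$39B
  Liabilities: Checkable deposits +$92B
Change in total bank assets = +$92 billion.

+$92 billion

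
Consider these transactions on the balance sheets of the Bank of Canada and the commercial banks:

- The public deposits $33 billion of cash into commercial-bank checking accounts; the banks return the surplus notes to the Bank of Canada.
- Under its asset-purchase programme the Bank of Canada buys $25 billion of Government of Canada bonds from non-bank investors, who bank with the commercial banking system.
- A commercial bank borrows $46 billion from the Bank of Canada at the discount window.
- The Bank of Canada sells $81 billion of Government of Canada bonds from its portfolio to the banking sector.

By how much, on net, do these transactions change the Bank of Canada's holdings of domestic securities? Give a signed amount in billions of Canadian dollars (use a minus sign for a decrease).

Bank of Canada balance sheet:
  Assets:      Securities −$56B, Loans to banks +$46B
  Liabilities: Bank reserves +$23B, Currency in circulation −$33B
So the change in the Bank of Canada's holdings of domestic securities is -$56 billion.

-$56 billion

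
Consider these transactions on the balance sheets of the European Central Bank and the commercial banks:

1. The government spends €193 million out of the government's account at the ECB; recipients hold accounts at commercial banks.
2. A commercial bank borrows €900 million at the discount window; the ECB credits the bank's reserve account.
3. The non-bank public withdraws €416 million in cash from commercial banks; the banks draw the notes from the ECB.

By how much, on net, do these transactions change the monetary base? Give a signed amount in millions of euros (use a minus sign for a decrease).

+€1093 million

ECB balance sheet:
  Assets:      Loans to banks +€900M
  Liabilities: Bank reserves +€677M, Currency in circulation +€416M, Government deposits −€193M
Commercial banking system:
  Assets:      Reserves at CB +€677M
  Liabilities: Checkable deposits −€223M, Borrowings from CB +€900M
Monetary base = currency + reserves: +€416M + (+€677M) = +€1093 million.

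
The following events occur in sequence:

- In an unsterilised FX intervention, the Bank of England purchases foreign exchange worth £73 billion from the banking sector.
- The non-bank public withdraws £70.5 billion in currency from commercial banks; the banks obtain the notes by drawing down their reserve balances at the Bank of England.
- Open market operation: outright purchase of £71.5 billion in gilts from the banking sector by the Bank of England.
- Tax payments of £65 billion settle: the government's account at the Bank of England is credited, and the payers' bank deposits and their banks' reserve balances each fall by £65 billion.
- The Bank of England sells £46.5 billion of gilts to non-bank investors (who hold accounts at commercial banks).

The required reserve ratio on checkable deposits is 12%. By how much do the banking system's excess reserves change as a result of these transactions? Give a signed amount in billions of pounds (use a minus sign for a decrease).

-£15.66 billion

FX purchase £73 billion: reserves +£73B, deposits 0.
Currency withdrawal £70.5 billion: reserves −£70.5B, deposits −£70.5B.
OMO purchase (from banks) £71.5 billion: reserves +£71.5B, deposits 0.
Government account inflow £65 billion: reserves −£65B, deposits −£65B.
Asset sale (to non-banks) £46.5 billion: reserves −£46.5B, deposits −£46.5B.
Totals: Δreserves = −£37.5B, Δdeposits = −£182B.
Δrequired reserves = 12% × −£182B = −£21.84B.
Δexcess reserves = Δreserves − Δrequired = −£37.5B − (−£21.84B) = -£15.66 billion.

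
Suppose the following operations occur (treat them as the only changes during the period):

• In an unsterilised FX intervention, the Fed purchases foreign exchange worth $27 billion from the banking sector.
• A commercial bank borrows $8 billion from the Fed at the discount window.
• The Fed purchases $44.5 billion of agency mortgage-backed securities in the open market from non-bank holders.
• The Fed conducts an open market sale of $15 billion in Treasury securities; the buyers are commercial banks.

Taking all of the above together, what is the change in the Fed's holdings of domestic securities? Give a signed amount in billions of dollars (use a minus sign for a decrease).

+$29.5 billion

Fed balance sheet:
  Assets:      Securities +$29.5B, Loans to banks +$8B, Foreign assets +$27B
  Liabilities: Bank reserves +$64.5B
Commercial banking system:
  Assets:      Reserves at CB +$64.5B, Securities +$15B, Foreign assets −$27B
  Liabilities: Checkable deposits +$44.5B, Borrowings from CB +$8B
So the change in the Fed's holdings of domestic securities is +$29.5 billion.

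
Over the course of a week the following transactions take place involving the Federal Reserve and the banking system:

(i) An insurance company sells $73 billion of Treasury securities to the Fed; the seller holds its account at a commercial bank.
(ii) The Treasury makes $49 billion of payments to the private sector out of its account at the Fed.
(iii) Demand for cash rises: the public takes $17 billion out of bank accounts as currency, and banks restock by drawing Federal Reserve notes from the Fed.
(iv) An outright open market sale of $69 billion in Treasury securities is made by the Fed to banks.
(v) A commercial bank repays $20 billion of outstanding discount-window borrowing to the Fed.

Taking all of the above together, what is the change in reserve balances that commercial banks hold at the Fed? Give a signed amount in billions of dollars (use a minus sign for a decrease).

Asset purchase (from non-banks) $73 billion: the Fed pays by crediting reserve accounts → +$73B.
Government spending $49 billion: government payments flow into bank reserve accounts → +$49B.
Currency withdrawal $17 billion: banks swap reserves for currency → −$17B.
OMO sale (to banks) $69 billion: the buying banks pay out of their reserve balances → −$69B.
Discount-window repayment $20 billion: repayment is debited from reserves → −$20B.
Net: 73 + 49 − 17 − 69 − 20 = +$16 billion.

+$16 billion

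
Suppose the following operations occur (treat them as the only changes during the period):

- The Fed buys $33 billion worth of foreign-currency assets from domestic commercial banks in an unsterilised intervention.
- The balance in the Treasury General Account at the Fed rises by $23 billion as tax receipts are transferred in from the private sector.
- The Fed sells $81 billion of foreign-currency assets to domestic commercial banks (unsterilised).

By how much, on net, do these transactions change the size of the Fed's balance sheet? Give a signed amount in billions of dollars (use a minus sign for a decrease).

-$48 billion

Fed balance sheet:
  Assets:      Foreign assets −$48B
  Liabilities: Bank reserves −$71B, Government deposits +$23B
Commercial banking system:
  Assets:      Reserves at CB −$71B, Foreign assets +$48B
  Liabilities: Checkable deposits −$23B
Change in total Fed assets = -$48 billion.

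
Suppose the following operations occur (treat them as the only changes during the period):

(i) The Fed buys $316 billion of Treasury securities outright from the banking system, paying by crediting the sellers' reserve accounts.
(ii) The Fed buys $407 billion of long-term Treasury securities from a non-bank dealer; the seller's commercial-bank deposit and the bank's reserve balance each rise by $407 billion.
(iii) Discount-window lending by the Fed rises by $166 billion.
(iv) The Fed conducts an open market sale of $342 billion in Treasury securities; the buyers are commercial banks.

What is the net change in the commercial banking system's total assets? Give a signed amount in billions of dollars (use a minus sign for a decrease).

+$573 billion

OMO purchase (from banks) $316 billion: just an asset swap on bank balance sheets → 0.
Asset purchase (from non-banks) $407 billion: bank balance sheets expand → +$407B.
Discount-window loan $166 billion: bank balance sheets expand → +$166B.
OMO sale (to banks) $342 billion: just an asset swap on bank balance sheets → 0.
Net: 0 + 407 + 166 + 0 = +$573 billion.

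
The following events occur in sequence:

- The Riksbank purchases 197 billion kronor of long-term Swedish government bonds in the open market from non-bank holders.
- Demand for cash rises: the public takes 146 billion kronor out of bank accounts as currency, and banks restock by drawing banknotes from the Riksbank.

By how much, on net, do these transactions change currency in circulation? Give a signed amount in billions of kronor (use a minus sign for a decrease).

+146 billion

Riksbank balance sheet:
  Assets:      Securities +197B
  Liabilities: Bank reserves +51B, Currency in circulation +146B
So the change in currency in circulation is +146 billion.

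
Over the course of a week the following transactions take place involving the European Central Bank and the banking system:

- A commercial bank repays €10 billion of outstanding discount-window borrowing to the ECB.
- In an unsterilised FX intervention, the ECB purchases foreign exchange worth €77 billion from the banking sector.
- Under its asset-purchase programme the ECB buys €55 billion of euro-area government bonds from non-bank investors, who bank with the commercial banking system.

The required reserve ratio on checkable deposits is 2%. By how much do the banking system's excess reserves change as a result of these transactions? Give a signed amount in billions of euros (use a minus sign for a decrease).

+€120.9 billion

Discount-window repayment €10 billion: reserves −€10B, deposits 0.
FX purchase €77 billion: reserves +€77B, deposits 0.
Asset purchase (from non-banks) €55 billion: reserves +€55B, deposits +€55B.
Totals: Δreserves = +€122B, Δdeposits = +€55B.
Δrequired reserves = 2% × +€55B = +€1.1B.
Δexcess reserves = Δreserves − Δrequired = +€122B − (+€1.1B) = +€120.9 billion.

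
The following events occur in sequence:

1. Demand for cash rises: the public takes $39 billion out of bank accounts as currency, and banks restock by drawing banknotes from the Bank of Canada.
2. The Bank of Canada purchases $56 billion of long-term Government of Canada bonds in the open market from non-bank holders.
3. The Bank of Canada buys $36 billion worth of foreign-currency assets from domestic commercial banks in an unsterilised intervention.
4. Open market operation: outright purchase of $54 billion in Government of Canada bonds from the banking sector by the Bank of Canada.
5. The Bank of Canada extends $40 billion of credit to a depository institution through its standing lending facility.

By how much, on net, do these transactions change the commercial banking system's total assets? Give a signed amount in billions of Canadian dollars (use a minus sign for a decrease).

Currency withdrawal $39 billion: bank balance sheets shrink → −$39B.
Asset purchase (from non-banks) $56 billion: bank balance sheets expand → +$56B.
FX purchase $36 billion: just an asset swap on bank balance sheets → 0.
OMO purchase (from banks) $54 billion: just an asset swap on bank balance sheets → 0.
Discount-window loan $40 billion: bank balance sheets expand → +$40B.
Net: −39 + 56 + 0 + 0 + 40 = +$57 billion.

+$57 billion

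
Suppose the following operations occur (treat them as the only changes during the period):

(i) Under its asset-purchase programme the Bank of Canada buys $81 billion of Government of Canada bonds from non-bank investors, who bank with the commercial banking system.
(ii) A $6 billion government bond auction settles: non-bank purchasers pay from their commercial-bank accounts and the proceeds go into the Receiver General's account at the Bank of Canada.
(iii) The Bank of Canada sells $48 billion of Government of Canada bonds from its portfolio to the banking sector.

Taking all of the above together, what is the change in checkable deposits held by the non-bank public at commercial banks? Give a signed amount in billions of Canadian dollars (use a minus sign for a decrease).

Asset purchase (from non-banks) $81 billion: non-bank counterparties' bank balances rise → +$81B.
Government account inflow $6 billion: non-bank counterparties' bank balances fall → −$6B.
OMO sale (to banks) $48 billion: the counterparty is a bank, so public deposits are unchanged → 0.
Net: 81 − 6 + 0 = +$75 billion.

+$75 billion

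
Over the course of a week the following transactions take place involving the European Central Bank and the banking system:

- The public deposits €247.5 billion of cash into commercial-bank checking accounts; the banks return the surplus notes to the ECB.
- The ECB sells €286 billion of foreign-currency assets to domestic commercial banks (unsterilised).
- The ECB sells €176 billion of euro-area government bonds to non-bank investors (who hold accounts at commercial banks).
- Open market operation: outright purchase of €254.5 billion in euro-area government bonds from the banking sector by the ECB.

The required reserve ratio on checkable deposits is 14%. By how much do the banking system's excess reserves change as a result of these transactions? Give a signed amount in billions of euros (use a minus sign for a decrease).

Currency deposit €247.5 billion: reserves +€247.5B, deposits +€247.5B.
FX sale €286 billion: reserves −€286B, deposits 0.
Asset sale (to non-banks) €176 billion: reserves −€176B, deposits −€176B.
OMO purchase (from banks) €254.5 billion: reserves +€254.5B, deposits 0.
Totals: Δreserves = +€40B, Δdeposits = +€71.5B.
Δrequired reserves = 14% × +€71.5B = +€10.01B.
Δexcess reserves = Δreserves − Δrequired = +€40B − (+€10.01B) = +€29.99 billion.

+€29.99 billion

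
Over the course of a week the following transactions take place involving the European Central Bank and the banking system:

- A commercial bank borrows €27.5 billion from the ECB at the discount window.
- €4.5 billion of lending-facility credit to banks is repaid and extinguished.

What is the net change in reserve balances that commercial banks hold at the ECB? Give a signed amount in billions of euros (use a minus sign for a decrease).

+€23 billion

ECB balance sheet:
  Assets:      Loans to banks +€23B
  Liabilities: Bank reserves +€23B
So the change in reserve balances that commercial banks hold at the ECB is +€23 billion.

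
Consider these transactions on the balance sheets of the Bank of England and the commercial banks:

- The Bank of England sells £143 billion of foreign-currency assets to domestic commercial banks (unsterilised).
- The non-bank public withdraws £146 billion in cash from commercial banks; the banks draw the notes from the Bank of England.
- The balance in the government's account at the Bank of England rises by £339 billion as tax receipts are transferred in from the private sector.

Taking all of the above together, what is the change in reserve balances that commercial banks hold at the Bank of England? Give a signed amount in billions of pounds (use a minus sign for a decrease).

Bank of England balance sheet:
  Assets:      Foreign assets −£143B
  Liabilities: Bank reserves −£628B, Currency in circulation +£146B, Government deposits +£339B
So the change in reserve balances that commercial banks hold at the Bank of England is -£628 billion.

-£628 billion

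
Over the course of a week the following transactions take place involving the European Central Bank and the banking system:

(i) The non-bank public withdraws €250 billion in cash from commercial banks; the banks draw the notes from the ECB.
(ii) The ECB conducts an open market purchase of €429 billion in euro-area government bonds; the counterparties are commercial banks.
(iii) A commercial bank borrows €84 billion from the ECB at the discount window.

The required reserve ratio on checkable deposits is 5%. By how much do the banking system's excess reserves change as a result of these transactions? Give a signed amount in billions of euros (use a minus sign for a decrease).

Currency withdrawal €250 billion: reserves −€250B, deposits −€250B.
OMO purchase (from banks) €429 billion: reserves +€429B, deposits 0.
Discount-window loan €84 billion: reserves +€84B, deposits 0.
Totals: Δreserves = +€263B, Δdeposits = −€250B.
Δrequired reserves = 5% × −€250B = −€12.5B.
Δexcess reserves = Δreserves − Δrequired = +€263B − (−€12.5B) = +€275.5 billion.

+€275.5 billion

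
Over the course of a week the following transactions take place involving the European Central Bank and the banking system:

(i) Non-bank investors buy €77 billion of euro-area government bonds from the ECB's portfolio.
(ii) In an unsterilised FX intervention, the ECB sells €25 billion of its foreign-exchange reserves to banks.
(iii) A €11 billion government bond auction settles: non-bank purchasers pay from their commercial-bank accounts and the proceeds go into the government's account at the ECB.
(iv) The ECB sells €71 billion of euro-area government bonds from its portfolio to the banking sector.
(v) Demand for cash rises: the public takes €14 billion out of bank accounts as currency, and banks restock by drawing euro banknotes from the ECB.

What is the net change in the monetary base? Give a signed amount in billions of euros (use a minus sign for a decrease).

Asset sale (to non-banks) €77 billion: ECB balance sheet contracts → −€77B.
FX sale €25 billion: ECB balance sheet contracts → −€25B.
Government account inflow €11 billion: reserves shift to a non-base liability → −€11B.
OMO sale (to banks) €71 billion: ECB balance sheet contracts → −€71B.
Currency withdrawal €14 billion: just a shift between currency and reserves — both are base money → 0.
Net: −77 − 25 − 11 − 71 + 0 = -€184 billion.

-€184 billion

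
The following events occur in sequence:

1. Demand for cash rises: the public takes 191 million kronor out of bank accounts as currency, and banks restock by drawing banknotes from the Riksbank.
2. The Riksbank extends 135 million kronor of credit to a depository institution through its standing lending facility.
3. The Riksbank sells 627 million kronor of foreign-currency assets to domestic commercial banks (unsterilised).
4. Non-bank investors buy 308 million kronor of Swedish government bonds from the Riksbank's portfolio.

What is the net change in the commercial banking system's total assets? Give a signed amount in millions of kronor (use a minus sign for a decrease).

-364 million

Currency withdrawal 191 million kronor: bank balance sheets shrink → −191M.
Discount-window loan 135 million kronor: bank balance sheets expand → +135M.
FX sale 627 million kronor: just an asset swap on bank balance sheets → 0.
Asset sale (to non-banks) 308 million kronor: bank balance sheets shrink → −308M.
Net: −191 + 135 + 0 − 308 = -364 million.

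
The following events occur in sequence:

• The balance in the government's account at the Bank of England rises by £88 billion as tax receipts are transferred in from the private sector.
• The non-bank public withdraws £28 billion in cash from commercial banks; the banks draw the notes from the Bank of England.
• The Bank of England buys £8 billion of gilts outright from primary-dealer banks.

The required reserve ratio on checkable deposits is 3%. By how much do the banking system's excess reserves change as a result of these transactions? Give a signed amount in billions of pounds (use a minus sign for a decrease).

-£104.52 billion

Government account inflow £88 billion: reserves −£88B, deposits −£88B.
Currency withdrawal £28 billion: reserves −£28B, deposits −£28B.
OMO purchase (from banks) £8 billion: reserves +£8B, deposits 0.
Totals: Δreserves = −£108B, Δdeposits = −£116B.
Δrequired reserves = 3% × −£116B = −£3.48B.
Δexcess reserves = Δreserves − Δrequired = −£108B − (−£3.48B) = -£104.52 billion.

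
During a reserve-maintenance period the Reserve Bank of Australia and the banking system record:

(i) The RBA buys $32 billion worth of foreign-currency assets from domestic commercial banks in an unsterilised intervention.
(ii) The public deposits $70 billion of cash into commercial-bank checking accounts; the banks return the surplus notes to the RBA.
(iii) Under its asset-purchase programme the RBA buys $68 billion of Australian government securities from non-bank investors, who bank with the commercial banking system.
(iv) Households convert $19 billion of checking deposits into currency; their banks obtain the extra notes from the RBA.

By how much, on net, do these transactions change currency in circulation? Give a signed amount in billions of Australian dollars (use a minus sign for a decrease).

RBA balance sheet:
  Assets:      Securities +$68B, Foreign assets +$32B
  Liabilities: Bank reserves +$151B, Currency in circulation −$51B
So the change in currency in circulation is -$51 billion.

-$51 billion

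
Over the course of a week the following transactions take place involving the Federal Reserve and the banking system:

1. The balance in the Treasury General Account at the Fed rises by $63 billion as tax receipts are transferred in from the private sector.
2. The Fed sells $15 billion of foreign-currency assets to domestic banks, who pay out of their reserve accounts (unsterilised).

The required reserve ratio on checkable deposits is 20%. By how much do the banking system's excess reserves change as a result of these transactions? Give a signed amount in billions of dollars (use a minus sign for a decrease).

Government account inflow $63 billion: reserves −$63B, deposits −$63B.
FX sale $15 billion: reserves −$15B, deposits 0.
Totals: Δreserves = −$78B, Δdeposits = −$63B.
Δrequired reserves = 20% × −$63B = −$12.6B.
Δexcess reserves = Δreserves − Δrequired = −$78B − (−$12.6B) = -$65.4 billion.

-$65.4 billion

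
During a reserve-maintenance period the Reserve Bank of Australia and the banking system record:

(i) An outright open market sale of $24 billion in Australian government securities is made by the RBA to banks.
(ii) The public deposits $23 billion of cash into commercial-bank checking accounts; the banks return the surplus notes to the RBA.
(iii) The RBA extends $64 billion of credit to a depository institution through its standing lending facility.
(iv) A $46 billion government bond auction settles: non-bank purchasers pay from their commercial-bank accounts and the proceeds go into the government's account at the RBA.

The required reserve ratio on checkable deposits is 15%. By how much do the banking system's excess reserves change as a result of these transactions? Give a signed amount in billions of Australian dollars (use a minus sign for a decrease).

OMO sale (to banks) $24 billion: reserves −$24B, deposits 0.
Currency deposit $23 billion: reserves +$23B, deposits +$23B.
Discount-window loan $64 billion: reserves +$64B, deposits 0.
Government account inflow $46 billion: reserves −$46B, deposits −$46B.
Totals: Δreserves = +$17B, Δdeposits = −$23B.
Δrequired reserves = 15% × −$23B = −$3.45B.
Δexcess reserves = Δreserves − Δrequired = +$17B − (−$3.45B) = +$20.45 billion.

+$20.45 billion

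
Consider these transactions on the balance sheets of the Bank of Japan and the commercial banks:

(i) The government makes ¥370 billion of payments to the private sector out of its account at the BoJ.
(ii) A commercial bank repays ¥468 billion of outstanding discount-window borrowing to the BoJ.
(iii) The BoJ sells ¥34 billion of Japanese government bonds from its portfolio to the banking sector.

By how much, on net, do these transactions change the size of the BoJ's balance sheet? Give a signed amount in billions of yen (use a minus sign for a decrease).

-¥502 billion

Government spending ¥370 billion: only the composition of liabilities changes → 0.
Discount-window repayment ¥468 billion: a BoJ asset is shed → −¥468B.
OMO sale (to banks) ¥34 billion: a BoJ asset is shed → −¥34B.
Net: 0 − 468 − 34 = -¥502 billion.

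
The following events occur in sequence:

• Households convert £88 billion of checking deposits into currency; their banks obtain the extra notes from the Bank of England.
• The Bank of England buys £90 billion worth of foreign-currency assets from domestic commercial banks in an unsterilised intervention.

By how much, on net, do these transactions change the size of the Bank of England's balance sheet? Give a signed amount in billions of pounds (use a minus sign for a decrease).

+£90 billion

Currency withdrawal £88 billion: only the composition of liabilities changes → 0.
FX purchase £90 billion: a Bank of England asset is acquired → +£90B.
Net: 0 + 90 = +£90 billion.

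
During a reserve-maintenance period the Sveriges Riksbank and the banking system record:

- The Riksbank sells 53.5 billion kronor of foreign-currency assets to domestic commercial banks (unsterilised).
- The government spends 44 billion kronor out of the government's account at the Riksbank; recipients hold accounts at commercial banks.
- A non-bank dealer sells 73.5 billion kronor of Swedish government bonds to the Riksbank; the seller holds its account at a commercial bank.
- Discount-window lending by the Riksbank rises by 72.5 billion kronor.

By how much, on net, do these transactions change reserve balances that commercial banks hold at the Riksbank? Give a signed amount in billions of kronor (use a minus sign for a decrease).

+136.5 billion

Riksbank balance sheet:
  Assets:      Securities +73.5B, Loans to banks +72.5B, Foreign assets −53.5B
  Liabilities: Bank reserves +136.5B, Government deposits −44B
Commercial banking system:
  Assets:      Reserves at CB +136.5B, Foreign assets +53.5B
  Liabilities: Checkable deposits +117.5B, Borrowings from CB +72.5B
So the change in reserve balances that commercial banks hold at the Riksbank is +136.5 billion.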